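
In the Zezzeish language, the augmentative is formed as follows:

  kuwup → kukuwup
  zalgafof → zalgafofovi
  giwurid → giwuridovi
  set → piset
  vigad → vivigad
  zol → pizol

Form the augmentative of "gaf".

pigaf

vigad and giwurid both end in -d yet inflect differently (vivigad, giwuridovi), so the final letter is not what conditions the rule; the number of vowels is.
"gaf" has 1 vowel. The stems with 1 vowel (zol → pizol, set → piset) add the prefix pi-.
So gaf → pigaf.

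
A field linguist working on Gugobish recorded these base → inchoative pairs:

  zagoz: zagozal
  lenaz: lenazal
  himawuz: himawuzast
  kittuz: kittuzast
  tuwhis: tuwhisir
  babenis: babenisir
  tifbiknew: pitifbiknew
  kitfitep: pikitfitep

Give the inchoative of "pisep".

zagoz and himawuz both end in -z yet inflect differently (zagozal, himawuzast), so the final letter is not what conditions the rule; the last vowel is.
"pisep" has last vowel 'e'. The stems whose last vowel is 'e' (tifbiknew → pitifbiknew, kitfitep → pikitfitep) add the prefix pi-.
The other patterns: stems whose last vowel is 'a' or 'o' add -al; stems whose last vowel is 'u' add -ast; stems whose last vowel is 'i' add -ir.
So pisep → pipisep.

pipisep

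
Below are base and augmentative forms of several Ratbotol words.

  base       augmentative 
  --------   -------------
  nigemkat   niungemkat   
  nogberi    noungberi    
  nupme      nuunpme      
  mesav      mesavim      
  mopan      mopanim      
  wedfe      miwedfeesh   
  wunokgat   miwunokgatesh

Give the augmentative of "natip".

nauntip

"natip" begins with n-. The stems beginning with n- (nigemkat → niungemkat, nogberi → noungberi, nupme → nuunpme) insert -un- after the first vowel.
The other patterns: stems beginning with m- add -im; stems beginning with w- add mi- … -esh around the stem.
So natip → nauntip.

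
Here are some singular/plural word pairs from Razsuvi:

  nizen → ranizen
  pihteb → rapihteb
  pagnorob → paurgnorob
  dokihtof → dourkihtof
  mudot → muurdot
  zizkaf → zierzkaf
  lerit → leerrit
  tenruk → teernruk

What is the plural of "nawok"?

"nawok" has last vowel 'o'. The stems whose last vowel is 'o' (pagnorob → paurgnorob, dokihtof → dourkihtof, mudot → muurdot) insert -ur- after the first vowel.
The other patterns: stems whose last vowel is 'e' add the prefix ra-; stems whose last vowel is 'a', 'i' or 'u' insert -er- after the first vowel.
So nawok → naurwok.

naurwok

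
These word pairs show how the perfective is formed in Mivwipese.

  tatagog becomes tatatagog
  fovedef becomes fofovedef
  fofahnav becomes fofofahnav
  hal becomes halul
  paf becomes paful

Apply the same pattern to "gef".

fovedef and paf both end in -f yet inflect differently (fofovedef, paful), so the final letter is not what conditions the rule; the number of vowels is.
"gef" has 1 vowel. The stems with 1 vowel (hal → halul, paf → paful) add -ul.
The other pattern: stems with 3 vowels repeat the first consonant+vowel as a prefix.
So gef → geful.

geful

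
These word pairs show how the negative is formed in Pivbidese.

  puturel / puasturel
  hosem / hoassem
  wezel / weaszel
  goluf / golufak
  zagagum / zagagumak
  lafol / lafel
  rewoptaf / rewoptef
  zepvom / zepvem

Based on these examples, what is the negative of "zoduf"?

zodufak

hosem and zagagum both end in -m yet inflect differently (hoassem, zagagumak), so the final letter is not what conditions the rule; the last vowel is.
"zoduf" has last vowel 'u'. The stems whose last vowel is 'u' (goluf → golufak, zagagum → zagagumak) add -ak.
The other patterns: stems whose last vowel is 'e' insert -as- after the first vowel; stems whose last vowel is 'a' or 'o' change the last vowel to 'e'.
So zoduf → zodufak.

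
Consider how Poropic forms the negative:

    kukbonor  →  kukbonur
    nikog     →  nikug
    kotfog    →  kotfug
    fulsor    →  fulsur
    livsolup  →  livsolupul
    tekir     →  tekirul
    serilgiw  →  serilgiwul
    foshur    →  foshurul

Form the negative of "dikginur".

kukbonor and tekir both end in -r yet inflect differently (kukbonur, tekirul), so the final letter is not what conditions the rule; the last vowel is.
"dikginur" has last vowel 'u'. The stems whose last vowel is 'u' (livsolup → livsolupul, foshur → foshurul) add -ul.
So dikginur → dikginurul.

dikginurul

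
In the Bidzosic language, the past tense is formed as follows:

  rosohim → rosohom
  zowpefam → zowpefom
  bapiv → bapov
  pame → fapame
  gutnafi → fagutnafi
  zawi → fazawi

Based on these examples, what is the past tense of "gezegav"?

bapiv and gutnafi both have last vowel 'i' yet inflect differently (bapov, fagutnafi), so the last vowel is not what conditions the rule; whether the stem ends in a vowel or a consonant is.
"gezegav" ends in a consonant. The stems ending in a consonant (zowpefam → zowpefom, bapiv → bapov, rosohim → rosohom) change the last vowel to 'o'.
So gezegav → gezegov.

gezegov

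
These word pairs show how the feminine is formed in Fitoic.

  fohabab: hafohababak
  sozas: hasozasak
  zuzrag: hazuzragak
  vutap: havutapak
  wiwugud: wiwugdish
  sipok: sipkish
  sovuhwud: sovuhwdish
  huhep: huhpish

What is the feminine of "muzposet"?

muzpostish

vutap and huhep both end in -p yet inflect differently (havutapak, huhpish), so the final letter is not what conditions the rule; the last vowel is.
"muzposet" has last vowel 'e'. The one such stem in the data (huhep → huhpish) deletes the last vowel and adds -ish (as do wiwugud, sipok), so the same rule applies.
The other pattern: stems whose last vowel is 'a' add ha- … -ak around the stem.
So muzposet → muzpostish.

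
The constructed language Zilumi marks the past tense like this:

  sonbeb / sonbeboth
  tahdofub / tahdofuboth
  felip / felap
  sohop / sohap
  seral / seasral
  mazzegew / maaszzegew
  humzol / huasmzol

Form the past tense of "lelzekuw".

"lelzekuw" ends in -w. The one such stem in the data (mazzegew → maaszzegew) inserts -as- after the first vowel (as do seral, humzol), so the same rule applies.
The other patterns: stems ending in -b add -oth; stems ending in -p change the last vowel to 'a'.
So lelzekuw → leaslzekuw.

leaslzekuw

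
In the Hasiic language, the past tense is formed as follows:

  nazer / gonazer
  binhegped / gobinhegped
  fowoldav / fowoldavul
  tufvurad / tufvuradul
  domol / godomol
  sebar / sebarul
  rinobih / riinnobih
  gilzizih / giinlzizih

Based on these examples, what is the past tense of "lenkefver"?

golenkefver

"lenkefver" has last vowel 'e'. The stems whose last vowel is 'e' (nazer → gonazer, binhegped → gobinhegped) add the prefix go-.
So lenkefver → golenkefver.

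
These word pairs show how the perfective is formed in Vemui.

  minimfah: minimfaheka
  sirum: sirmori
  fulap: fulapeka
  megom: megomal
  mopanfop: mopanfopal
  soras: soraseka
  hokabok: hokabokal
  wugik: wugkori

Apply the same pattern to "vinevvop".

mopanfop and fulap both end in -p yet inflect differently (mopanfopal, fulapeka), so the final letter is not what conditions the rule; the last vowel is.
"vinevvop" has last vowel 'o'. The stems whose last vowel is 'o' (hokabok → hokabokal, mopanfop → mopanfopal, megom → megomal) add -al.
The other patterns: stems whose last vowel is 'a' add -eka; stems whose last vowel is 'i' or 'u' delete the last vowel and add -ori.
So vinevvop → vinevvopal.

vinevvopal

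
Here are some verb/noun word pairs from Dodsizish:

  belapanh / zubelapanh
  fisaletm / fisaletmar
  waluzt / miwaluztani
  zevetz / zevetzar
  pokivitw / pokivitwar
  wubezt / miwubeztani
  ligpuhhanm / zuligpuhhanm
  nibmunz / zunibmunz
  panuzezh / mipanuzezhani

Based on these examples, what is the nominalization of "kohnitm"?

kohnitmar

nibmunz and zevetz both end in -z yet inflect differently (zunibmunz, zevetzar), so the final letter is not what conditions the rule; the second-to-last letter is.
"kohnitm" has second-to-last letter 't'. The stems whose second-to-last letter is 't' (zevetz → zevetzar, pokivitw → pokivitwar, fisaletm → fisaletmar) add -ar.
So kohnitm → kohnitmar.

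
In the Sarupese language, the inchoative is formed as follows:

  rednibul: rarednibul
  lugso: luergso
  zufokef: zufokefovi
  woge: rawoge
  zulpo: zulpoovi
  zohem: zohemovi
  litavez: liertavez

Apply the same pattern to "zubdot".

zubdotovi

"zubdot" begins with z-. The stems beginning with z- (zulpo → zulpoovi, zufokef → zufokefovi, zohem → zohemovi) add -ovi.
The other patterns: stems beginning with l- insert -er- after the first vowel; stems beginning with r- or w- add the prefix ra-.
So zubdot → zubdotovi.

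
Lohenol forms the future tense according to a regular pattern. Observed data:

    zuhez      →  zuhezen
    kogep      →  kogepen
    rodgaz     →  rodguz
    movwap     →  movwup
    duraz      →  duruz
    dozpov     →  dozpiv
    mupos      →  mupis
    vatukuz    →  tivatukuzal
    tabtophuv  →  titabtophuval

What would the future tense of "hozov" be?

hoziv

"hozov" has last vowel 'o'. The stems whose last vowel is 'o' (dozpov → dozpiv, mupos → mupis) change the last vowel to 'i'.
The other patterns: stems whose last vowel is 'e' add -en; stems whose last vowel is 'a' change the last vowel to 'u'; stems whose last vowel is 'u' add ti- … -al around the stem.
So hozov → hoziv.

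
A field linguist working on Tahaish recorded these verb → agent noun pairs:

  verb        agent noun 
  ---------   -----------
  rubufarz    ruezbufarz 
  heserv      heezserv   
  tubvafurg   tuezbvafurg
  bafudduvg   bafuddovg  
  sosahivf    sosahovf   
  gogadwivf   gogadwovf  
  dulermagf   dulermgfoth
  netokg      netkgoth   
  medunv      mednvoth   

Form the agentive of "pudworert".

tubvafurg and bafudduvg both end in -g yet inflect differently (tuezbvafurg, bafuddovg), so the final letter is not what conditions the rule; the second-to-last letter is.
"pudworert" has second-to-last letter 'r'. The stems whose second-to-last letter is 'r' (rubufarz → ruezbufarz, heserv → heezserv, tubvafurg → tuezbvafurg) insert -ez- after the first vowel.
The other patterns: stems whose second-to-last letter is 'v' change the last vowel to 'o'; stems whose second-to-last letter is 'g', 'k' or 'n' delete the last vowel and add -oth.
So pudworert → puezdworert.

puezdworert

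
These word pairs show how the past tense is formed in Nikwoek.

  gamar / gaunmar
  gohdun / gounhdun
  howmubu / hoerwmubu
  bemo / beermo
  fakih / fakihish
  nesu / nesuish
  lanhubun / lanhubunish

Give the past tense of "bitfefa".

biertfefa

howmubu and nesu both end in -u yet inflect differently (hoerwmubu, nesuish), so the final letter is not what conditions the rule; the first letter is.
"bitfefa" begins with b-. The one such stem in the data (bemo → beermo) inserts -er- after the first vowel (as does howmubu), so the same rule applies.
So bitfefa → biertfefa.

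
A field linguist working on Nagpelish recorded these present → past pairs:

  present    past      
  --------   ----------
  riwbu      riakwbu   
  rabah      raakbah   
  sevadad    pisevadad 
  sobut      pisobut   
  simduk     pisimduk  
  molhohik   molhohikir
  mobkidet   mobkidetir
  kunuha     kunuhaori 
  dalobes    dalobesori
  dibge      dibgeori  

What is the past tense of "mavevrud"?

mavevrudir

simduk and molhohik both end in -k yet inflect differently (pisimduk, molhohikir), so the final letter is not what conditions the rule; the first letter is.
"mavevrud" begins with m-. The stems beginning with m- (molhohik → molhohikir, mobkidet → mobkidetir) add -ir.
The other patterns: stems beginning with r- insert -ak- after the first vowel; stems beginning with s- add the prefix pi-; stems beginning with d- or k- add -ori.
So mavevrud → mavevrudir.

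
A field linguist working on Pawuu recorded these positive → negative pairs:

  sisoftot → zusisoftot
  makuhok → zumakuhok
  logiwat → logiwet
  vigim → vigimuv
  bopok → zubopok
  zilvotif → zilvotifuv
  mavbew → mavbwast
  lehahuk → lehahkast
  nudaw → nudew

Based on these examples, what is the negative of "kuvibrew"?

"kuvibrew" has last vowel 'e'. The one such stem in the data (mavbew → mavbwast) deletes the last vowel and adds -ast (as does lehahuk), so the same rule applies.
So kuvibrew → kuvibrwast.

kuvibrwast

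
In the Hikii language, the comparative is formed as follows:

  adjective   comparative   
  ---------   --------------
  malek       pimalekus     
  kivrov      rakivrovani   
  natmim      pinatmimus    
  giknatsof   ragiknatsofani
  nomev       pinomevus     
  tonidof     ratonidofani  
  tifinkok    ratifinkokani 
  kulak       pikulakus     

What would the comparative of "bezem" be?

"bezem" has last vowel 'e'. The stems whose last vowel is 'e' (nomev → pinomevus, malek → pimalekus) add pi- … -us around the stem.
The other pattern: stems whose last vowel is 'o' add ra- … -ani around the stem.
So bezem → pibezemus.

pibezemus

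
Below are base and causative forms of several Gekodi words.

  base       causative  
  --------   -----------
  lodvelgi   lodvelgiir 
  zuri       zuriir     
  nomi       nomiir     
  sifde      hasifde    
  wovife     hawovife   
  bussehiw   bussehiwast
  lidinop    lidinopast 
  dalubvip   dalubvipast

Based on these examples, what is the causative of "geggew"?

geggewast

lodvelgi and bussehiw both have last vowel 'i' yet inflect differently (lodvelgiir, bussehiwast), so the last vowel is not what conditions the rule; the final letter is.
"geggew" ends in -w. The one such stem in the data (bussehiw → bussehiwast) adds -ast, so the same rule applies.
So geggew → geggewast.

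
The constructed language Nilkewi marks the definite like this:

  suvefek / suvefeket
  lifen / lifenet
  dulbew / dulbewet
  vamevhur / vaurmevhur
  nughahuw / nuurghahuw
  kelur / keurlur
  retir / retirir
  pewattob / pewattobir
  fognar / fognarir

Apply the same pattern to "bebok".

dulbew and nughahuw both end in -w yet inflect differently (dulbewet, nuurghahuw), so the final letter is not what conditions the rule; the last vowel is.
"bebok" has last vowel 'o'. The one such stem in the data (pewattob → pewattobir) adds -ir, so the same rule applies.
The other patterns: stems whose last vowel is 'e' add -et; stems whose last vowel is 'u' insert -ur- after the first vowel.
So bebok → bebokir.

bebokir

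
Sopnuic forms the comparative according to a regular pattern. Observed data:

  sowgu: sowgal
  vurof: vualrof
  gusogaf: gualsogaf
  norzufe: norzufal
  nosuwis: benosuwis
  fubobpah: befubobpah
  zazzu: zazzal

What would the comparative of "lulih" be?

gusogaf and fubobpah both have last vowel 'a' yet inflect differently (gualsogaf, befubobpah), so the last vowel is not what conditions the rule; the final letter is.
"lulih" ends in -h. The one such stem in the data (fubobpah → befubobpah) adds the prefix be-, so the same rule applies.
So lulih → belulih.

belulih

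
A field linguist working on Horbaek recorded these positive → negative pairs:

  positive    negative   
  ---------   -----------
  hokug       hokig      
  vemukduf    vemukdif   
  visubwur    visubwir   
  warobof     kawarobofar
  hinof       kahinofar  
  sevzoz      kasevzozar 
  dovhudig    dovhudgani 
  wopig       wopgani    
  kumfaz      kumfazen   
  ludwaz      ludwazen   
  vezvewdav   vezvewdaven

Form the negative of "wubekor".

kawubekorar

"wubekor" has last vowel 'o'. The stems whose last vowel is 'o' (warobof → kawarobofar, hinof → kahinofar, sevzoz → kasevzozar) add ka- … -ar around the stem.
So wubekor → kawubekorar.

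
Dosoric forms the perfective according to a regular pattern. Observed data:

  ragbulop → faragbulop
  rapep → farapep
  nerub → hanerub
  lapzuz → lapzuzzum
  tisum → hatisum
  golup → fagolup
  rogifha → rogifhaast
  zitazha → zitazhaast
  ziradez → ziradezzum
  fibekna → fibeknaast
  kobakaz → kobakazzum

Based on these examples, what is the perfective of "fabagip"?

"fabagip" ends in -p. The stems ending in -p (rapep → farapep, golup → fagolup, ragbulop → faragbulop) add the prefix fa-.
So fabagip → fafabagip.

fafabagip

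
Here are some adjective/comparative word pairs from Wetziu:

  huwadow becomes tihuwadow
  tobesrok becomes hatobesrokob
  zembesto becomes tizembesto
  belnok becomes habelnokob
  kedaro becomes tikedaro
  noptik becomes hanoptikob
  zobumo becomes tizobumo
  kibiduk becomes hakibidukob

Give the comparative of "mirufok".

belnok and huwadow both have last vowel 'o' yet inflect differently (habelnokob, tihuwadow), so the last vowel is not what conditions the rule; the final letter is.
"mirufok" ends in -k. The stems ending in -k (noptik → hanoptikob, kibiduk → hakibidukob, belnok → habelnokob) add ha- … -ob around the stem.
The other pattern: stems ending in -o or -w add the prefix ti-.
So mirufok → hamirufokob.

hamirufokob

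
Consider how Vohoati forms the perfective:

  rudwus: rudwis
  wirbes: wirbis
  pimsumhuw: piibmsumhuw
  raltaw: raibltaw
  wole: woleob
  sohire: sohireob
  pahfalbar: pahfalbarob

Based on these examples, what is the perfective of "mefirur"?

rudwus and pimsumhuw both have last vowel 'u' yet inflect differently (rudwis, piibmsumhuw), so the last vowel is not what conditions the rule; the final letter is.
"mefirur" ends in -r. The one such stem in the data (pahfalbar → pahfalbarob) adds -ob, so the same rule applies.
The other patterns: stems ending in -s change the last vowel to 'i'; stems ending in -w insert -ib- after the first vowel.
So mefirur → mefirurob.

mefirurob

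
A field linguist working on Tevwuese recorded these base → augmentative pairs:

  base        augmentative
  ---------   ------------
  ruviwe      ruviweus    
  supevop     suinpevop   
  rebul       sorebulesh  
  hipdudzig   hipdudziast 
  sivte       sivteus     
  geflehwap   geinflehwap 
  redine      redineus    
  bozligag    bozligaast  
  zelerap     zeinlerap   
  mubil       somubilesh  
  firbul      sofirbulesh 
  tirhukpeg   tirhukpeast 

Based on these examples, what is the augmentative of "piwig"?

piwiast

bozligag and zelerap both have last vowel 'a' yet inflect differently (bozligaast, zeinlerap), so the last vowel is not what conditions the rule; the final letter is.
"piwig" ends in -g. The stems ending in -g (tirhukpeg → tirhukpeast, bozligag → bozligaast, hipdudzig → hipdudziast) drop the final letter and add -ast.
The other patterns: stems ending in -p insert -in- after the first vowel; stems ending in -e add -us; stems ending in -l add so- … -esh around the stem.
So piwig → piwiast.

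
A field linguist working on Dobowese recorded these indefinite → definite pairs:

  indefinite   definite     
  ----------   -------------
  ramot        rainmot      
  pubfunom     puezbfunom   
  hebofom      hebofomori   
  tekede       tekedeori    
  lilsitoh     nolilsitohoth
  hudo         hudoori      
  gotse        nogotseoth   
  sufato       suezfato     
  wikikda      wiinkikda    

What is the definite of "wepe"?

tekede and gotse both end in -e yet inflect differently (tekedeori, nogotseoth), so the final letter is not what conditions the rule; the first letter is.
"wepe" begins with w-. The one such stem in the data (wikikda → wiinkikda) inserts -in- after the first vowel (as does ramot), so the same rule applies.
The other patterns: stems beginning with h- or t- add -ori; stems beginning with g- or l- add no- … -oth around the stem; stems beginning with p- or s- insert -ez- after the first vowel.
So wepe → weinpe.

weinpe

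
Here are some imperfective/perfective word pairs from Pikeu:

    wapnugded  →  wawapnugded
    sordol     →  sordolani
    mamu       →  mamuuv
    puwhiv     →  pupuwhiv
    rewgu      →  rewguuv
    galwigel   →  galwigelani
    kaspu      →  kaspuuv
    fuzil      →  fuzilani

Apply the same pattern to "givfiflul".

givfiflulani

fuzil and puwhiv both have last vowel 'i' yet inflect differently (fuzilani, pupuwhiv), so the last vowel is not what conditions the rule; the final letter is.
"givfiflul" ends in -l. The stems ending in -l (galwigel → galwigelani, fuzil → fuzilani, sordol → sordolani) add -ani.
The other patterns: stems ending in -u add -uv; stems ending in -d or -v repeat the first consonant+vowel as a prefix.
So givfiflul → givfiflulani.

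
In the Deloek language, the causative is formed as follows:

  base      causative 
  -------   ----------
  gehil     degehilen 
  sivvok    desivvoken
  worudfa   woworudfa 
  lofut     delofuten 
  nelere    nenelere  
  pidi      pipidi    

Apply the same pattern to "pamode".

"pamode" ends in a vowel. The stems ending in a vowel (nelere → nenelere, worudfa → woworudfa, pidi → pipidi) repeat the first consonant+vowel as a prefix.
The other pattern: stems ending in a consonant add de- … -en around the stem.
So pamode → papamode.

papamode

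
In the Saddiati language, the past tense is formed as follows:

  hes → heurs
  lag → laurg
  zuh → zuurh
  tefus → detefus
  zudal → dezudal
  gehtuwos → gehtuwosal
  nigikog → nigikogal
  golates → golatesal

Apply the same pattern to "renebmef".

renebmefal

"renebmef" has 3 vowels. The stems with 3 vowels (gehtuwos → gehtuwosal, nigikog → nigikogal, golates → golatesal) add -al.
So renebmef → renebmefal.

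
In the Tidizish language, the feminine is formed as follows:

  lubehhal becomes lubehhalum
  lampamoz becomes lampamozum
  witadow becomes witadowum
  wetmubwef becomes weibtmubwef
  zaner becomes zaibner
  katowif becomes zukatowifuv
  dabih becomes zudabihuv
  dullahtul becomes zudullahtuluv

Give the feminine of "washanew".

waibshanew

"washanew" has last vowel 'e'. The stems whose last vowel is 'e' (wetmubwef → weibtmubwef, zaner → zaibner) insert -ib- after the first vowel.
So washanew → waibshanew.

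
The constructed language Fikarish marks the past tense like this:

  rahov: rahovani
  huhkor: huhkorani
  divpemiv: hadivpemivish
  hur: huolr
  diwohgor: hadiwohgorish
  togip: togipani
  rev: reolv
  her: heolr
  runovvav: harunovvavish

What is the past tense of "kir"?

"kir" has 1 vowel. The stems with 1 vowel (her → heolr, rev → reolv, hur → huolr) insert -ol- after the first vowel.
The other patterns: stems with 2 vowels add -ani; stems with 3 vowels add ha- … -ish around the stem.
So kir → kiolr.

kiolr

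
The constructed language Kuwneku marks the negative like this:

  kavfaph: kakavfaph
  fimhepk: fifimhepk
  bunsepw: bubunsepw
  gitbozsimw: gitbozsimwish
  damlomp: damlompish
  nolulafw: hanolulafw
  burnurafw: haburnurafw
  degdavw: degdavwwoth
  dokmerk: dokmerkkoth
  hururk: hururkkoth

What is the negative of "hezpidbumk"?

bunsepw and gitbozsimw both end in -w yet inflect differently (bubunsepw, gitbozsimwish), so the final letter is not what conditions the rule; the second-to-last letter is.
"hezpidbumk" has second-to-last letter 'm'. The stems whose second-to-last letter is 'm' (gitbozsimw → gitbozsimwish, damlomp → damlompish) add -ish.
The other patterns: stems whose second-to-last letter is 'p' repeat the first consonant+vowel as a prefix; stems whose second-to-last letter is 'f' add the prefix ha-; stems whose second-to-last letter is 'r' or 'v' double the final consonant and add -oth.
So hezpidbumk → hezpidbumkish.

hezpidbumkish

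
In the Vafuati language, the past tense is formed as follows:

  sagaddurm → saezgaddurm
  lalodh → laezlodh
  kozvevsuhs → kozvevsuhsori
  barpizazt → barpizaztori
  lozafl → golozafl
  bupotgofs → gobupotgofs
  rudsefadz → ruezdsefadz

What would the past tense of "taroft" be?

bupotgofs and kozvevsuhs both end in -s yet inflect differently (gobupotgofs, kozvevsuhsori), so the final letter is not what conditions the rule; the second-to-last letter is.
"taroft" has second-to-last letter 'f'. The stems whose second-to-last letter is 'f' (bupotgofs → gobupotgofs, lozafl → golozafl) add the prefix go-.
So taroft → gotaroft.

gotaroft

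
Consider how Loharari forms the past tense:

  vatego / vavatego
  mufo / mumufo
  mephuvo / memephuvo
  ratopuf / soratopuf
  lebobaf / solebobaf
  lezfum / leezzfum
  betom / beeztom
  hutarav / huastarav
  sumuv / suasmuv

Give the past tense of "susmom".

suezsmom

"susmom" ends in -m. The stems ending in -m (lezfum → leezzfum, betom → beeztom) insert -ez- after the first vowel.
So susmom → suezsmom.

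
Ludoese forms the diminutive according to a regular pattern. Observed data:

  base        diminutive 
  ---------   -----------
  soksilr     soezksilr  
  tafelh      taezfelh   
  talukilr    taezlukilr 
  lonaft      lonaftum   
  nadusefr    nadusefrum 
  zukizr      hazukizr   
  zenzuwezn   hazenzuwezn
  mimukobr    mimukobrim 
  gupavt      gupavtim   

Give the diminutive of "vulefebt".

vulefebtim

soksilr and nadusefr both end in -r yet inflect differently (soezksilr, nadusefrum), so the final letter is not what conditions the rule; the second-to-last letter is.
"vulefebt" has second-to-last letter 'b'. The one such stem in the data (mimukobr → mimukobrim) adds -im, so the same rule applies.
The other patterns: stems whose second-to-last letter is 'l' insert -ez- after the first vowel; stems whose second-to-last letter is 'f' add -um; stems whose second-to-last letter is 'z' add the prefix ha-.
So vulefebt → vulefebtim.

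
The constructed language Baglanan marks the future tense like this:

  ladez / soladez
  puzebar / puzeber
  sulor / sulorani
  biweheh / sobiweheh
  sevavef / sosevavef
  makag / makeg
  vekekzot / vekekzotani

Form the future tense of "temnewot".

temnewotani

sulor and puzebar both end in -r yet inflect differently (sulorani, puzeber), so the final letter is not what conditions the rule; the last vowel is.
"temnewot" has last vowel 'o'. The stems whose last vowel is 'o' (vekekzot → vekekzotani, sulor → sulorani) add -ani.
The other patterns: stems whose last vowel is 'e' add the prefix so-; stems whose last vowel is 'a' change the last vowel to 'e'.
So temnewot → temnewotani.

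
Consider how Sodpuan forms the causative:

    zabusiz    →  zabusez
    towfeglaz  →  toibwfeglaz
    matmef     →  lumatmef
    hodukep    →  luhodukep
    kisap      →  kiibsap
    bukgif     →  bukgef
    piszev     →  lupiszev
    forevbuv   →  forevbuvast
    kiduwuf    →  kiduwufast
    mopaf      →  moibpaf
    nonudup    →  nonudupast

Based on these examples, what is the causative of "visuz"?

matmef and bukgif both end in -f yet inflect differently (lumatmef, bukgef), so the final letter is not what conditions the rule; the last vowel is.
"visuz" has last vowel 'u'. The stems whose last vowel is 'u' (nonudup → nonudupast, kiduwuf → kiduwufast, forevbuv → forevbuvast) add -ast.
The other patterns: stems whose last vowel is 'e' add the prefix lu-; stems whose last vowel is 'i' change the last vowel to 'e'; stems whose last vowel is 'a' insert -ib- after the first vowel.
So visuz → visuzast.

visuzast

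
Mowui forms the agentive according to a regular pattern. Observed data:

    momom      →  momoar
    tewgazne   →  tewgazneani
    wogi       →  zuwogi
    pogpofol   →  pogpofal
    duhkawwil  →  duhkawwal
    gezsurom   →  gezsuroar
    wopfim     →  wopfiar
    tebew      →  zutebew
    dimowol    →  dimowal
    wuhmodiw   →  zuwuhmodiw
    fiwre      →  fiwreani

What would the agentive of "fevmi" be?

"fevmi" ends in -i. The one such stem in the data (wogi → zuwogi) adds the prefix zu-, so the same rule applies.
So fevmi → zufevmi.

zufevmi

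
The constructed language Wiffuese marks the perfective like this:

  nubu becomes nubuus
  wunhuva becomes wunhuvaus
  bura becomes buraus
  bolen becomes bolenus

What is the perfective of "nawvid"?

Every pair shown (nubu → nubuus, wunhuva → wunhuvaus, bura → buraus, …) follows the same rule: add -us.
So nawvid → nawvidus.

nawvidus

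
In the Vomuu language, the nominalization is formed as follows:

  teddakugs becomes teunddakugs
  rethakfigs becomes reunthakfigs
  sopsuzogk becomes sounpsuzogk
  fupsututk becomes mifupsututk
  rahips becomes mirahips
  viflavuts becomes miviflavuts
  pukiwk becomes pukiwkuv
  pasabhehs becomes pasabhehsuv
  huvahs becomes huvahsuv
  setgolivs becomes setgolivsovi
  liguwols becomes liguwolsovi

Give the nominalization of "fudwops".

mifudwops

sopsuzogk and fupsututk both end in -k yet inflect differently (sounpsuzogk, mifupsututk), so the final letter is not what conditions the rule; the second-to-last letter is.
"fudwops" has second-to-last letter 'p'. The one such stem in the data (rahips → mirahips) adds the prefix mi-, so the same rule applies.
The other patterns: stems whose second-to-last letter is 'g' insert -un- after the first vowel; stems whose second-to-last letter is 'h' or 'w' add -uv; stems whose second-to-last letter is 'l' or 'v' add -ovi.
So fudwops → mifudwops.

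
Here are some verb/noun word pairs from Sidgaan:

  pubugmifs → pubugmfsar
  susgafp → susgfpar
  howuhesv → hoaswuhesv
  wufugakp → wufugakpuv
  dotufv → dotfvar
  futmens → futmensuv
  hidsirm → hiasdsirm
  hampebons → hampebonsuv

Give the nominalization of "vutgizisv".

howuhesv and dotufv both end in -v yet inflect differently (hoaswuhesv, dotfvar), so the final letter is not what conditions the rule; the second-to-last letter is.
"vutgizisv" has second-to-last letter 's'. The one such stem in the data (howuhesv → hoaswuhesv) inserts -as- after the first vowel (as does hidsirm), so the same rule applies.
The other patterns: stems whose second-to-last letter is 'f' delete the last vowel and add -ar; stems whose second-to-last letter is 'k' or 'n' add -uv.
So vutgizisv → vuastgizisv.

vuastgizisv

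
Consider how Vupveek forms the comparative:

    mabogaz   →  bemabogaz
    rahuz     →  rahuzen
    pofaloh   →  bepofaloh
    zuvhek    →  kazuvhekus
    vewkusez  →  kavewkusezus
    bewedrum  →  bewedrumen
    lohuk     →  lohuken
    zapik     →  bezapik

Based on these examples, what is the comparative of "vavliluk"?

"vavliluk" has last vowel 'u'. The stems whose last vowel is 'u' (rahuz → rahuzen, lohuk → lohuken, bewedrum → bewedrumen) add -en.
The other patterns: stems whose last vowel is 'e' add ka- … -us around the stem; stems whose last vowel is 'a', 'i' or 'o' add the prefix be-.
So vavliluk → vavliluken.

vavliluken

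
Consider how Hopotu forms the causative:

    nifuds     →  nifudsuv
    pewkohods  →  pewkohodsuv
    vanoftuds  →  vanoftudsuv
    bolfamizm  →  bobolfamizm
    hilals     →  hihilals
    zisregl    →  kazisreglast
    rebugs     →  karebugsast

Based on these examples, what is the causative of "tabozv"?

tatabozv

nifuds and hilals both end in -s yet inflect differently (nifudsuv, hihilals), so the final letter is not what conditions the rule; the second-to-last letter is.
"tabozv" has second-to-last letter 'z'. The one such stem in the data (bolfamizm → bobolfamizm) repeats the first consonant+vowel as a prefix (as does hilals), so the same rule applies.
So tabozv → tatabozv.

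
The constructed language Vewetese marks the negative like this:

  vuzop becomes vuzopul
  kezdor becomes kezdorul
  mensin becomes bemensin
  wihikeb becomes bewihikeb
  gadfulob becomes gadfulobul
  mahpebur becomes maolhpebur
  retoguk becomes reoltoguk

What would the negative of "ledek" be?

kezdor and mahpebur both end in -r yet inflect differently (kezdorul, maolhpebur), so the final letter is not what conditions the rule; the last vowel is.
"ledek" has last vowel 'e'. The one such stem in the data (wihikeb → bewihikeb) adds the prefix be-, so the same rule applies.
So ledek → beledek.

beledek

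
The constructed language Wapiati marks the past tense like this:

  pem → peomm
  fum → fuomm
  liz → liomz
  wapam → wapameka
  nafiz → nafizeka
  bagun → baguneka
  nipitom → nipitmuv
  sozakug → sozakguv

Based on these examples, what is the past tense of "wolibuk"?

wolibkuv

pem and wapam both end in -m yet inflect differently (peomm, wapameka), so the final letter is not what conditions the rule; the number of vowels is.
"wolibuk" has 3 vowels. The stems with 3 vowels (nipitom → nipitmuv, sozakug → sozakguv) delete the last vowel and add -uv.
So wolibuk → wolibkuv.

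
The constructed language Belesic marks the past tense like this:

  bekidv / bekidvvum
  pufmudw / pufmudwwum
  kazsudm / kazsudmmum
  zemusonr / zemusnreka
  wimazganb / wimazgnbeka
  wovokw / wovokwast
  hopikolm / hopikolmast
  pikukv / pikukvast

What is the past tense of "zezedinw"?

"zezedinw" has second-to-last letter 'n'. The stems whose second-to-last letter is 'n' (zemusonr → zemusnreka, wimazganb → wimazgnbeka) delete the last vowel and add -eka.
The other patterns: stems whose second-to-last letter is 'd' double the final consonant and add -um; stems whose second-to-last letter is 'k' or 'l' add -ast.
So zezedinw → zezednweka.

zezednweka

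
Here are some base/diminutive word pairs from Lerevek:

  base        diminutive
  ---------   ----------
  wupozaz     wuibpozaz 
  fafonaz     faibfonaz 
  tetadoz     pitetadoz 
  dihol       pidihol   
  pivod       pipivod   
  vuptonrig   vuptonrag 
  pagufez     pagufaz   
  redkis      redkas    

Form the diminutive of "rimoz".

wupozaz and tetadoz both end in -z yet inflect differently (wuibpozaz, pitetadoz), so the final letter is not what conditions the rule; the last vowel is.
"rimoz" has last vowel 'o'. The stems whose last vowel is 'o' (tetadoz → pitetadoz, dihol → pidihol, pivod → pipivod) add the prefix pi-.
The other patterns: stems whose last vowel is 'a' insert -ib- after the first vowel; stems whose last vowel is 'e' or 'i' change the last vowel to 'a'.
So rimoz → pirimoz.

pirimoz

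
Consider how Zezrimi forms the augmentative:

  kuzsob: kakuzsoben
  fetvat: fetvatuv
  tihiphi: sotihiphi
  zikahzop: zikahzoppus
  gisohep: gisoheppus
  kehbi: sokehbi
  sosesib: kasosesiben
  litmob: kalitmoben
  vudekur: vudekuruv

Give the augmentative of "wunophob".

kawunophoben

"wunophob" ends in -b. The stems ending in -b (kuzsob → kakuzsoben, sosesib → kasosesiben, litmob → kalitmoben) add ka- … -en around the stem.
The other patterns: stems ending in -r or -t add -uv; stems ending in -i add the prefix so-; stems ending in -p double the final consonant and add -us.
So wunophob → kawunophoben.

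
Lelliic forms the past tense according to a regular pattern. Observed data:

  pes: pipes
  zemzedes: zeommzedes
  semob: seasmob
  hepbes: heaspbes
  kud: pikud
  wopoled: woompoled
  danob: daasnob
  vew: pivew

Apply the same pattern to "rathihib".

"rathihib" has 3 vowels. The stems with 3 vowels (wopoled → woompoled, zemzedes → zeommzedes) insert -om- after the first vowel.
The other patterns: stems with 1 vowel add the prefix pi-; stems with 2 vowels insert -as- after the first vowel.
So rathihib → raomthihib.

raomthihib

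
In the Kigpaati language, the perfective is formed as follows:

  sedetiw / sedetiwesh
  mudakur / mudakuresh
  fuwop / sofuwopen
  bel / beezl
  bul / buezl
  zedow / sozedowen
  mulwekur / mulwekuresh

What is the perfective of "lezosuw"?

lezosuwesh

zedow and sedetiw both end in -w yet inflect differently (sozedowen, sedetiwesh), so the final letter is not what conditions the rule; the number of vowels is.
"lezosuw" has 3 vowels. The stems with 3 vowels (sedetiw → sedetiwesh, mudakur → mudakuresh, mulwekur → mulwekuresh) add -esh.
So lezosuw → lezosuwesh.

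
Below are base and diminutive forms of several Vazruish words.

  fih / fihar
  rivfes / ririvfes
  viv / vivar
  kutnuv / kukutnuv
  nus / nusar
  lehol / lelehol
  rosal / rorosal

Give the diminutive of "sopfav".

sosopfav

nus and rivfes both end in -s yet inflect differently (nusar, ririvfes), so the final letter is not what conditions the rule; the number of vowels is.
"sopfav" has 2 vowels. The stems with 2 vowels (lehol → lelehol, rivfes → ririvfes, kutnuv → kukutnuv) repeat the first consonant+vowel as a prefix.
So sopfav → sosopfav.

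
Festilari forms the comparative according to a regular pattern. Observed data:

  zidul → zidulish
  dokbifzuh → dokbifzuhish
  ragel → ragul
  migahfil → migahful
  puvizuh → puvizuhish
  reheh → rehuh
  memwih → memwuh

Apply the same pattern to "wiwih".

zidul and ragel both end in -l yet inflect differently (zidulish, ragul), so the final letter is not what conditions the rule; the last vowel is.
"wiwih" has last vowel 'i'. The stems whose last vowel is 'i' (migahfil → migahful, memwih → memwuh) change the last vowel to 'u'.
The other pattern: stems whose last vowel is 'u' add -ish.
So wiwih → wiwuh.

wiwuh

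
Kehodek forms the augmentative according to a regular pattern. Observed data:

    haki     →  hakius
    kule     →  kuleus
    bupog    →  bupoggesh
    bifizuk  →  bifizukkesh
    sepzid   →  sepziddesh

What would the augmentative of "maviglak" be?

maviglakkesh

"maviglak" ends in a consonant. The stems ending in a consonant (bupog → bupoggesh, sepzid → sepziddesh, bifizuk → bifizukkesh) double the final consonant and add -esh.
So maviglak → maviglakkesh.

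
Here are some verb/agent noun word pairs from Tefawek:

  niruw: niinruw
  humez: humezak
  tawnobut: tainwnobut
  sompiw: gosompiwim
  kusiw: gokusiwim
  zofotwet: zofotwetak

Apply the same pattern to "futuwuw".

fuintuwuw

kusiw and niruw both end in -w yet inflect differently (gokusiwim, niinruw), so the final letter is not what conditions the rule; the last vowel is.
"futuwuw" has last vowel 'u'. The stems whose last vowel is 'u' (niruw → niinruw, tawnobut → tainwnobut) insert -in- after the first vowel.
So futuwuw → fuintuwuw.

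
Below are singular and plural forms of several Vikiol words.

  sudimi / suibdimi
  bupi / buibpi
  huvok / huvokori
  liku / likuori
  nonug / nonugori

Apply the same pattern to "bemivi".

beibmivi

"bemivi" ends in -i. The stems ending in -i (sudimi → suibdimi, bupi → buibpi) insert -ib- after the first vowel.
So bemivi → beibmivi.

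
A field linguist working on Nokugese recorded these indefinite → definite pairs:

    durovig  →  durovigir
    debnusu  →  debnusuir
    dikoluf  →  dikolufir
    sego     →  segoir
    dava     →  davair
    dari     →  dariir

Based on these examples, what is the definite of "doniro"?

doniroir

Every pair shown (durovig → durovigir, debnusu → debnusuir, dikoluf → dikolufir, …) follows the same rule: add -ir.
So doniro → doniroir.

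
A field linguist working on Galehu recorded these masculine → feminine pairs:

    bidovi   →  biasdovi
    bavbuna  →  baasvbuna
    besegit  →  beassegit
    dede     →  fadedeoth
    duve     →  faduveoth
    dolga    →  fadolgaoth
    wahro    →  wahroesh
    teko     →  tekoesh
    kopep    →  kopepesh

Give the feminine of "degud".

"degud" begins with d-. The stems beginning with d- (dede → fadedeoth, duve → faduveoth, dolga → fadolgaoth) add fa- … -oth around the stem.
The other patterns: stems beginning with b- insert -as- after the first vowel; stems beginning with k-, t- or w- add -esh.
So degud → fadegudoth.

fadegudoth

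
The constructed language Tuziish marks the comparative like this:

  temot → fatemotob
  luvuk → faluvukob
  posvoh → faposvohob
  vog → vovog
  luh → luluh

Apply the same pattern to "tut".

posvoh and luh both end in -h yet inflect differently (faposvohob, luluh), so the final letter is not what conditions the rule; the number of vowels is.
"tut" has 1 vowel. The stems with 1 vowel (vog → vovog, luh → luluh) repeat the first consonant+vowel as a prefix.
So tut → tutut.

tutut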